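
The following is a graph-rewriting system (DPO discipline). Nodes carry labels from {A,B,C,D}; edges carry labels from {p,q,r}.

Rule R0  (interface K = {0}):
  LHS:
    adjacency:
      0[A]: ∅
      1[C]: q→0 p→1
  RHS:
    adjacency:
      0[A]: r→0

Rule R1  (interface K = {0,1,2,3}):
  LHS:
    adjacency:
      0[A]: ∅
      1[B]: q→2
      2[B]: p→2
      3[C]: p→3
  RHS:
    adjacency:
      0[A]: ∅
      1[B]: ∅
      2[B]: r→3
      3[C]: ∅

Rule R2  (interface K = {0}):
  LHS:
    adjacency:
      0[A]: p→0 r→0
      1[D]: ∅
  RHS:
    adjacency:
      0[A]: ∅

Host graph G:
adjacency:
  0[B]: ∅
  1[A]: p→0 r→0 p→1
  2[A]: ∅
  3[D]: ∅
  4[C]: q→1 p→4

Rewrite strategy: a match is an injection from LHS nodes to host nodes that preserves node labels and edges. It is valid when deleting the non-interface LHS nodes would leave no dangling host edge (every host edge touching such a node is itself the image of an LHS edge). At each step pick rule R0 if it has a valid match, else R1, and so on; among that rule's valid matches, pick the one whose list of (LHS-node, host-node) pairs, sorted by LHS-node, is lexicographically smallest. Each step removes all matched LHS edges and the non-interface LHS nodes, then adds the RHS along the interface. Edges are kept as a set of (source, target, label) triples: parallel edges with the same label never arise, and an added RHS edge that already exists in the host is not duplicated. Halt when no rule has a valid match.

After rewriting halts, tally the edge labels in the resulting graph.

start.  V:5 E:5  edges: 1-p->0 1-r->0 1-p->1 4-q->1 4-p->4
1. fire R0 via {0↦1, 1↦4}  →  V:4 E:4  edges: 1-p->0 1-r->0 1-p->1 1-r->1
2. fire R2 via {0↦1, 1↦3}  →  V:3 E:2  edges: 1-p->0 1-r->0
normal form: no rule applies after step 2
NF edges: [(1, 0, 'p'), (1, 0, 'r')]

Answer: p:1 r:1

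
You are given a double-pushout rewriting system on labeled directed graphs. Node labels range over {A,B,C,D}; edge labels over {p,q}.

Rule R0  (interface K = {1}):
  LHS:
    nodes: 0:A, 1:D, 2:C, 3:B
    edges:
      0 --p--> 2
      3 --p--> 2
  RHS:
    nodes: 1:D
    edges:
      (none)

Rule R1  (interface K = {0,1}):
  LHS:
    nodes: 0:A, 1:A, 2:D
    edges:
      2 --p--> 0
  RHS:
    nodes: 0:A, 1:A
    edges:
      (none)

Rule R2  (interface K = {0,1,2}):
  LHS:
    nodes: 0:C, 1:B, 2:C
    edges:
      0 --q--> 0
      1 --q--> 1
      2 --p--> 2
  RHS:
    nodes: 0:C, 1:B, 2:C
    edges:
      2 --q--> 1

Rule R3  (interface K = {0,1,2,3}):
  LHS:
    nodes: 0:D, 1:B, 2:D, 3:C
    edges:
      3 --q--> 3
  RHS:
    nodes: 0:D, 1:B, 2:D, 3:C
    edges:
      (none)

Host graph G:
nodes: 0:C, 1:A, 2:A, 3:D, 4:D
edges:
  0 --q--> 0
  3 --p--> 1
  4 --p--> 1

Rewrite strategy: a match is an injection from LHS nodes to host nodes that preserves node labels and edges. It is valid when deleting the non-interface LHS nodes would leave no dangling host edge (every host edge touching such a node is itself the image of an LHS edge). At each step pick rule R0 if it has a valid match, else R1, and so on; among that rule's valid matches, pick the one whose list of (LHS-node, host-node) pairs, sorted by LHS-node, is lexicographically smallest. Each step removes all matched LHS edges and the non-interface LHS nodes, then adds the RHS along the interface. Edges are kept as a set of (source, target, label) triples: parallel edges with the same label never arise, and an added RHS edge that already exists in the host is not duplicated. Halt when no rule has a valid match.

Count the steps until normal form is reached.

initial: |V|=5 |E|=3  E = 0-q->0 3-p->1 4-p->1
step 1: apply R1 at {0↦1, 1↦2, 2↦3}  → |V|=4 |E|=2  E = 0-q->0 4-p->1
step 2: apply R1 at {0↦1, 1↦2, 2↦4}  → |V|=3 |E|=1  E = 0-q->0
final graph: no rule applies after step 2

Answer: 2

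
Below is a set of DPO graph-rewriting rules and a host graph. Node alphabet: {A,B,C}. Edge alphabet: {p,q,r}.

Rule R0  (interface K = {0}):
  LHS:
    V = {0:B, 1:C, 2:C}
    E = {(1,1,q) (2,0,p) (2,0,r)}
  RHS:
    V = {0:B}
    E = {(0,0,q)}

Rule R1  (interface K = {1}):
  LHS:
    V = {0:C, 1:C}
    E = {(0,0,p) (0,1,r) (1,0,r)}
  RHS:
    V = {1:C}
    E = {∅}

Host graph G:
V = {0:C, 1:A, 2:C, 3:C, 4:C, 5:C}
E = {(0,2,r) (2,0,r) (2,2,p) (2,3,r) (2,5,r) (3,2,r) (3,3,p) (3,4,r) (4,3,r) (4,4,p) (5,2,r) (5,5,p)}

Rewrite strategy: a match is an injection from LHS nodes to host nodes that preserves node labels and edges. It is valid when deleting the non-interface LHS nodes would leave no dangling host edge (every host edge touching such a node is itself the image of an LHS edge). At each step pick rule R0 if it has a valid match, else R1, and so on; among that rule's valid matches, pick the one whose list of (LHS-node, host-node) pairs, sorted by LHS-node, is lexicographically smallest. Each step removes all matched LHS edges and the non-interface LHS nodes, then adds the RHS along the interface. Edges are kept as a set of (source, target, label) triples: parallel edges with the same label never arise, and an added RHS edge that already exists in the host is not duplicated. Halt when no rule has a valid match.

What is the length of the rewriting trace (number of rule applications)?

start.  V:6 E:12  edges: 0-r->2 2-r->0 2-p->2 2-r->3 2-r->5 3-r->2 3-p->3 3-r->4 4-r->3 4-p->4 5-r->2 5-p->5
1. fire R1 via {0↦4, 1↦3}  →  V:5 E:9  edges: 0-r->2 2-r->0 2-p->2 2-r->3 2-r->5 3-r->2 3-p->3 5-r->2 5-p->5
2. fire R1 via {0↦3, 1↦2}  →  V:4 E:6  edges: 0-r->2 2-r->0 2-p->2 2-r->5 5-r->2 5-p->5
3. fire R1 via {0↦5, 1↦2}  →  V:3 E:3  edges: 0-r->2 2-r->0 2-p->2
4. fire R1 via {0↦2, 1↦0}  →  V:2 E:0  edges: ∅
final graph: no rule applies after step 4

Answer: 4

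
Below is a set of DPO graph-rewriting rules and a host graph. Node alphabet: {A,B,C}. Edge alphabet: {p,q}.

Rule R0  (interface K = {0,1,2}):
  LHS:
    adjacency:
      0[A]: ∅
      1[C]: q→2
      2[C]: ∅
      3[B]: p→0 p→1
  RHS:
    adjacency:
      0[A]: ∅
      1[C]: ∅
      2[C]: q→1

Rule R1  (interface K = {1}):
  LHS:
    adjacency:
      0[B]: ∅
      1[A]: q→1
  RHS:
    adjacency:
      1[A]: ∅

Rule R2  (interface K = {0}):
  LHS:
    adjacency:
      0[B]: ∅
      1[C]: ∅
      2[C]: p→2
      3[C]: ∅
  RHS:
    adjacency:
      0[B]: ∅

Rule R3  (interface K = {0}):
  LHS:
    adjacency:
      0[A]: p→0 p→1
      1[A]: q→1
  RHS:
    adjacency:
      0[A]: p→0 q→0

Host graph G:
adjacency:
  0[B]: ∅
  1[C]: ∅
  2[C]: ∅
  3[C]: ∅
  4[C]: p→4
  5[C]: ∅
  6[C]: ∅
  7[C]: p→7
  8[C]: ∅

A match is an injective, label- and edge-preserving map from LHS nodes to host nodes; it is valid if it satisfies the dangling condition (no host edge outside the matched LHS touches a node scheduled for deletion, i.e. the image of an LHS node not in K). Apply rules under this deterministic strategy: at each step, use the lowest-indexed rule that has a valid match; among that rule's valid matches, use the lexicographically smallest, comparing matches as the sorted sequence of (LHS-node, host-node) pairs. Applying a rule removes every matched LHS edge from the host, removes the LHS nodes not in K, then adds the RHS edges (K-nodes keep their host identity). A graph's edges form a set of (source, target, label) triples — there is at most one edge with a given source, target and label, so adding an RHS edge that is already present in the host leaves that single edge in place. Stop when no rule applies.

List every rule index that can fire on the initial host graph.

R0: no valid match — LHS pattern not found
R1: no valid match — LHS pattern not found
R2: 60 valid matches — {0↦0, 1↦1, 2↦4, 3↦2}, {0↦0, 1↦1, 2↦4, 3↦3}, {0↦0, 1↦1, 2↦4, 3↦5} (+57 more)
R3: no valid match — LHS pattern not found

Answer: [R2]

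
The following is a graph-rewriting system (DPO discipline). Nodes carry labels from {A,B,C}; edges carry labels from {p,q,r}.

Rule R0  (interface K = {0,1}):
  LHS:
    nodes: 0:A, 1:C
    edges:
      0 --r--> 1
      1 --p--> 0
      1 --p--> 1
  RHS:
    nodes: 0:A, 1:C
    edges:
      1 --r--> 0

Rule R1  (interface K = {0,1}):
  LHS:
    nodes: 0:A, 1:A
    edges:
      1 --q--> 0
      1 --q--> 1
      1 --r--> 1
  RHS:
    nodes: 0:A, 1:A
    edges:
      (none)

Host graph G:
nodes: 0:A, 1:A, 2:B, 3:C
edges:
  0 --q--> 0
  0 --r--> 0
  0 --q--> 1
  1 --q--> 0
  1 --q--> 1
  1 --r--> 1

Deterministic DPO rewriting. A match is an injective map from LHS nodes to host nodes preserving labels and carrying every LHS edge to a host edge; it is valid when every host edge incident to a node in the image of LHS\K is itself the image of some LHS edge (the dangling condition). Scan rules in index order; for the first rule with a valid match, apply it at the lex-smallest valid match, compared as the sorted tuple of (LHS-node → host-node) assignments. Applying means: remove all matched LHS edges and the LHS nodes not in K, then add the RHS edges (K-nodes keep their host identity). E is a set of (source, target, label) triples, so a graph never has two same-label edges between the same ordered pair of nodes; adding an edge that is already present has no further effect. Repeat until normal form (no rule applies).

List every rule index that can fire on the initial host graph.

R0: no valid match — LHS pattern not found
R1: 2 valid matches — {0↦0, 1↦1}, {0↦1, 1↦0}

Answer: [R1]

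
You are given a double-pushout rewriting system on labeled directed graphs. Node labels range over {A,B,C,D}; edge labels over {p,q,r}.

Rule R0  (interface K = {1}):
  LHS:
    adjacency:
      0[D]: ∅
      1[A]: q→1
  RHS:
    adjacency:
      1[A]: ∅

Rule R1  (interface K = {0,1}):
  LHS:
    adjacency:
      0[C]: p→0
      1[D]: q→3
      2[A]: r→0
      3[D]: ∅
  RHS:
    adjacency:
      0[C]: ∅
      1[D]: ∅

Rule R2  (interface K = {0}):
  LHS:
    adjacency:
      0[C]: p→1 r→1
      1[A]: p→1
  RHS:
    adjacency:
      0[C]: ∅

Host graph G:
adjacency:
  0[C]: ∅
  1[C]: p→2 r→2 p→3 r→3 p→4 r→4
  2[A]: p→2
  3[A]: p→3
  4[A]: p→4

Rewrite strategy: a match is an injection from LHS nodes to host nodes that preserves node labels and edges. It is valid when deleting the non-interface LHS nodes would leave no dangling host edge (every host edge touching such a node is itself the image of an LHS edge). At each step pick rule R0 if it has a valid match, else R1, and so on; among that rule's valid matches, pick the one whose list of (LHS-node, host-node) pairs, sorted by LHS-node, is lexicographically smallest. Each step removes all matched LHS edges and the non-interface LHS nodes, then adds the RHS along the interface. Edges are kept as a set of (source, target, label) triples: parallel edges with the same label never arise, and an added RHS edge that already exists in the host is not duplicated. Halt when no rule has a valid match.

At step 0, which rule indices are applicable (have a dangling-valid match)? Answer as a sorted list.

Answer: [R2]

Derivation:
R0: no valid match — LHS pattern not found
R1: no valid match — LHS pattern not found
R2: 3 valid matches — {0↦1, 1↦2}, {0↦1, 1↦3}, {0↦1, 1↦4}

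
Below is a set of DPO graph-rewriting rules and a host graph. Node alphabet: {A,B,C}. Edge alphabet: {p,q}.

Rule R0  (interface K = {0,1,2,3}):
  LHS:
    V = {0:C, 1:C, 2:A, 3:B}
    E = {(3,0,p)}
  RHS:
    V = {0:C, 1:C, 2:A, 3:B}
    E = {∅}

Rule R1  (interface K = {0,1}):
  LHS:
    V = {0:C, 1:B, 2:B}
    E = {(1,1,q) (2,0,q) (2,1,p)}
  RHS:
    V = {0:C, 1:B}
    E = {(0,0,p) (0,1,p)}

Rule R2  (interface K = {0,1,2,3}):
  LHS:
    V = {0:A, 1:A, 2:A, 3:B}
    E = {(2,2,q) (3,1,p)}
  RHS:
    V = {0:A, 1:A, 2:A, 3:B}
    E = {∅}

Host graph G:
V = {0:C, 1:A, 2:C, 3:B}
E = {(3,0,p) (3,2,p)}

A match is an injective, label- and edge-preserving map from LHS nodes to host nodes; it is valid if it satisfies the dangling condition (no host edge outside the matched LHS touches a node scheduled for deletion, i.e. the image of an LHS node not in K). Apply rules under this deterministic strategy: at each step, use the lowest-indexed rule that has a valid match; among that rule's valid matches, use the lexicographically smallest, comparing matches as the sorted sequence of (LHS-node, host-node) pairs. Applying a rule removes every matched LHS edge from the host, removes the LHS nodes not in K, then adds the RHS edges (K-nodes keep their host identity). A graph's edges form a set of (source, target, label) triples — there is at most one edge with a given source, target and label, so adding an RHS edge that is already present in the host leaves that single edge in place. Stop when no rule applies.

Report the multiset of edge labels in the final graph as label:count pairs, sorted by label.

initial: |V|=4 |E|=2  E = 3-p->0 3-p->2
step 1: apply R0 at {0↦0, 1↦2, 2↦1, 3↦3}  → |V|=4 |E|=1  E = 3-p->2
step 2: apply R0 at {0↦2, 1↦0, 2↦1, 3↦3}  → |V|=4 |E|=0  E = ∅
halt: no rule applies after step 2
NF edges: []

Answer: (no edges)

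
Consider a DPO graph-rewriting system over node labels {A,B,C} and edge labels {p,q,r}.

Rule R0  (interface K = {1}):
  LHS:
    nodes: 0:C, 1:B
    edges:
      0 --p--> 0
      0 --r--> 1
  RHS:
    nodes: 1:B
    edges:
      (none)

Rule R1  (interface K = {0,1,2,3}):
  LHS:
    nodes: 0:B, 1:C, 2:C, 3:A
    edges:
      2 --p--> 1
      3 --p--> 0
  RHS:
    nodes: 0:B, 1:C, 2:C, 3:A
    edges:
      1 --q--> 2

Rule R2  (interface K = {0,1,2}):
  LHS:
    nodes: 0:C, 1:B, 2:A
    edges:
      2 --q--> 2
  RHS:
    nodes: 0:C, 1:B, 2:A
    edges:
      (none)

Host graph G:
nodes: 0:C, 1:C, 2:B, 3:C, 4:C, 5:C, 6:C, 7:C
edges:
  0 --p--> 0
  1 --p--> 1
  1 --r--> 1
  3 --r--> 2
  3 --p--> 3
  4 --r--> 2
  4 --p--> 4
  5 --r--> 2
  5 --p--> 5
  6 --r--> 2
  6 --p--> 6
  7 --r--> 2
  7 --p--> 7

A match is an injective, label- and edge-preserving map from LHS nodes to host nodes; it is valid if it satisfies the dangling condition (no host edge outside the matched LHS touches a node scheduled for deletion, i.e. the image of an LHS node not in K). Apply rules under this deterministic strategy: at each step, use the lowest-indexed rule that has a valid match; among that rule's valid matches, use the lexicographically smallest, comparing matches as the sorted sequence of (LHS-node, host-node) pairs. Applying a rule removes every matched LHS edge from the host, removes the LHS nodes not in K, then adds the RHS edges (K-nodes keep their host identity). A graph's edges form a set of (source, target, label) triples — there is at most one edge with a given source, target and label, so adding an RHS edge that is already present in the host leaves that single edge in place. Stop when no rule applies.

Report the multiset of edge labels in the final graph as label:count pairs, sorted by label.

Answer: p:2 r:1

Derivation:
[0] host  ⇒  8 nodes, 13 edges  {0-p->0 1-p->1 1-r->1 3-r->2 3-p->3 4-r->2 4-p->4 5-r->2 5-p->5 6-r->2 6-p->6 7-r->2 7-p->7}
[1] R0 @ {0↦3, 1↦2}  ⇒  7 nodes, 11 edges  {0-p->0 1-p->1 1-r->1 4-r->2 4-p->4 5-r->2 5-p->5 6-r->2 6-p->6 7-r->2 7-p->7}
[2] R0 @ {0↦4, 1↦2}  ⇒  6 nodes, 9 edges  {0-p->0 1-p->1 1-r->1 5-r->2 5-p->5 6-r->2 6-p->6 7-r->2 7-p->7}
[3] R0 @ {0↦5, 1↦2}  ⇒  5 nodes, 7 edges  {0-p->0 1-p->1 1-r->1 6-r->2 6-p->6 7-r->2 7-p->7}
[4] R0 @ {0↦6, 1↦2}  ⇒  4 nodes, 5 edges  {0-p->0 1-p->1 1-r->1 7-r->2 7-p->7}
[5] R0 @ {0↦7, 1↦2}  ⇒  3 nodes, 3 edges  {0-p->0 1-p->1 1-r->1}
final graph: no rule applies after step 5
NF edges: [(0, 0, 'p'), (1, 1, 'p'), (1, 1, 'r')]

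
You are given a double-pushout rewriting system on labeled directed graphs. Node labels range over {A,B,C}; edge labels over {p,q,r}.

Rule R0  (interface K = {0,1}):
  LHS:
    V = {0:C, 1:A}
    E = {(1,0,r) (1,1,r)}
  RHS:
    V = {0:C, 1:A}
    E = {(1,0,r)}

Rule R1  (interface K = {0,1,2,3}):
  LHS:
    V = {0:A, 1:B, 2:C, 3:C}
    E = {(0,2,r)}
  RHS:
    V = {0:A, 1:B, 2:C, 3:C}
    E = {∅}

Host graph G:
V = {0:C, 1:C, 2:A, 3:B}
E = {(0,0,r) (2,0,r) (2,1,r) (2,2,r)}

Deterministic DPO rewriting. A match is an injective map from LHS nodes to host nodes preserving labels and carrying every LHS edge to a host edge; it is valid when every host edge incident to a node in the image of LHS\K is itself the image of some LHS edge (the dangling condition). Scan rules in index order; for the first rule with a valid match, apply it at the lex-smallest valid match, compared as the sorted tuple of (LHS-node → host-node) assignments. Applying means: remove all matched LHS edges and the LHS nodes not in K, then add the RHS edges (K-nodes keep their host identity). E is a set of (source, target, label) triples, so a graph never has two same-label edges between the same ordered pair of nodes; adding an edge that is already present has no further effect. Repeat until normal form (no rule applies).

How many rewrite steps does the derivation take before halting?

Answer: 3

Derivation:
[0] host  ⇒  4 nodes, 4 edges  {0-r->0 2-r->0 2-r->1 2-r->2}
[1] R0 @ {0↦0, 1↦2}  ⇒  4 nodes, 3 edges  {0-r->0 2-r->0 2-r->1}
[2] R1 @ {0↦2, 1↦3, 2↦0, 3↦1}  ⇒  4 nodes, 2 edges  {0-r->0 2-r->1}
[3] R1 @ {0↦2, 1↦3, 2↦1, 3↦0}  ⇒  4 nodes, 1 edges  {0-r->0}
halt: no rule applies after step 3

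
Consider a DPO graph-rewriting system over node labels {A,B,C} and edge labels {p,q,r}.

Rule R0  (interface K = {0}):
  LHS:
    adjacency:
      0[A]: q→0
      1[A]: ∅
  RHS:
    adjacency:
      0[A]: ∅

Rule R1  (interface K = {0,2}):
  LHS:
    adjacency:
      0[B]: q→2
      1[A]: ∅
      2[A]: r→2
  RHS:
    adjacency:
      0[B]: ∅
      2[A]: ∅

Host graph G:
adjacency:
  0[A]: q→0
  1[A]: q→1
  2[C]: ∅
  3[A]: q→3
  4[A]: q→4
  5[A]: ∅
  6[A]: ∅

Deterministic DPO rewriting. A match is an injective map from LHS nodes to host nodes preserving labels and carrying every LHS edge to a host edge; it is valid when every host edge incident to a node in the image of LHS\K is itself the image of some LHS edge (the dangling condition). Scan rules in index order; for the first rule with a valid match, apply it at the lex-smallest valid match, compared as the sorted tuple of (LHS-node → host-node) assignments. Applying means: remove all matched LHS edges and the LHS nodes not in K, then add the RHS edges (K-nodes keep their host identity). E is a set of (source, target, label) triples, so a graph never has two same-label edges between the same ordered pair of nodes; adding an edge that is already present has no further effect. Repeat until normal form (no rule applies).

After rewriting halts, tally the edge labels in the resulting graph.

[0] host  ⇒  7 nodes, 4 edges  {0-q->0 1-q->1 3-q->3 4-q->4}
[1] R0 @ {0↦0, 1↦5}  ⇒  6 nodes, 3 edges  {1-q->1 3-q->3 4-q->4}
[2] R0 @ {0↦1, 1↦0}  ⇒  5 nodes, 2 edges  {3-q->3 4-q->4}
[3] R0 @ {0↦3, 1↦1}  ⇒  4 nodes, 1 edges  {4-q->4}
[4] R0 @ {0↦4, 1↦3}  ⇒  3 nodes, 0 edges  {∅}
final graph: no rule applies after step 4
NF edges: []

Answer: (no edges)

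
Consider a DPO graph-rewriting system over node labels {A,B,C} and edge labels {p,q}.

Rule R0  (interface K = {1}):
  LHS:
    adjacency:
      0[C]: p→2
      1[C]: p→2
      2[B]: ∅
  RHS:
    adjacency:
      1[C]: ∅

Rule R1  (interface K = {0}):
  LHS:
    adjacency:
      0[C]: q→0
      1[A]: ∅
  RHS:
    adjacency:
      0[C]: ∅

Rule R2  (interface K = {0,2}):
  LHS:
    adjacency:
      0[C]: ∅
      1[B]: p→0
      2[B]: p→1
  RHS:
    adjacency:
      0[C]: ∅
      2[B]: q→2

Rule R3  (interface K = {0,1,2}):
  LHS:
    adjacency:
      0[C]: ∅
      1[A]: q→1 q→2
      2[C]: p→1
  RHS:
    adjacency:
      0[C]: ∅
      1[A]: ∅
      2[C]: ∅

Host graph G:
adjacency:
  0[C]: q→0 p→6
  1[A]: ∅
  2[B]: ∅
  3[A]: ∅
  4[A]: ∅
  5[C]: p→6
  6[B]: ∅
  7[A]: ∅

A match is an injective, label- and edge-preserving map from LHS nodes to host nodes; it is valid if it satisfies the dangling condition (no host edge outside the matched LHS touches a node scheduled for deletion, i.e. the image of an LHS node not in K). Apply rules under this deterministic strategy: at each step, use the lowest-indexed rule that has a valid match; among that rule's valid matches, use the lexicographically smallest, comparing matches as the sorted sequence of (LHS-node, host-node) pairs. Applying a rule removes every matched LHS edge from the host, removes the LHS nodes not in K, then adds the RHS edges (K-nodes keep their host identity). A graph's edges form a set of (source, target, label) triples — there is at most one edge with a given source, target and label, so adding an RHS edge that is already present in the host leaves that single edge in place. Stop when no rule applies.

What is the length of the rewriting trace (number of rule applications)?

Answer: 2

Steps:
initial: |V|=8 |E|=3  E = 0-q->0 0-p->6 5-p->6
step 1: apply R0 at {0↦5, 1↦0, 2↦6}  → |V|=6 |E|=1  E = 0-q->0
step 2: apply R1 at {0↦0, 1↦1}  → |V|=5 |E|=0  E = ∅
normal form: no rule applies after step 2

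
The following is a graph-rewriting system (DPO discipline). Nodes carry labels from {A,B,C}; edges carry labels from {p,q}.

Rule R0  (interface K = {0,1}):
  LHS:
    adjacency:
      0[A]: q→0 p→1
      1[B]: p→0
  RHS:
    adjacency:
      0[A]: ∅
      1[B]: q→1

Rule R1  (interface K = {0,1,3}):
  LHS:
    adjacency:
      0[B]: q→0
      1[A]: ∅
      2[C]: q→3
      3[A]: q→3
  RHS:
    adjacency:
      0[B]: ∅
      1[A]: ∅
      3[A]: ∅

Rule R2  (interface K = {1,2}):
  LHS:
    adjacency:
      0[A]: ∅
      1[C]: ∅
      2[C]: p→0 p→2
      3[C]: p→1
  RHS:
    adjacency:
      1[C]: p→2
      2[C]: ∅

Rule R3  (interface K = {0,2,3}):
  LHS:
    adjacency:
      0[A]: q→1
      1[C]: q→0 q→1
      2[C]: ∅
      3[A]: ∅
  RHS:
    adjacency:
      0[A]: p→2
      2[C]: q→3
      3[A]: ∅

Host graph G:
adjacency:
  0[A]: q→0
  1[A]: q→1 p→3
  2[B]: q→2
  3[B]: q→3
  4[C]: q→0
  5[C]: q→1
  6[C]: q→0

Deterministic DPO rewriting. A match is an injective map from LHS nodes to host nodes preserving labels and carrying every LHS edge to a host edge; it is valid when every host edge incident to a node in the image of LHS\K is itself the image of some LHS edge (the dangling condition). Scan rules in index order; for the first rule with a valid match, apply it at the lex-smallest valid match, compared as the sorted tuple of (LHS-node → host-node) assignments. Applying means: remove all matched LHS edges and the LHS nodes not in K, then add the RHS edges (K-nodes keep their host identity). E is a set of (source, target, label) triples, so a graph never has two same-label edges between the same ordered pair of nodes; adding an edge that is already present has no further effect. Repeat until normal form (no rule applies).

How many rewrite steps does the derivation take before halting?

[0] host  ⇒  7 nodes, 8 edges  {0-q->0 1-q->1 1-p->3 2-q->2 3-q->3 4-q->0 5-q->1 6-q->0}
[1] R1 @ {0↦2, 1↦0, 2↦5, 3↦1}  ⇒  6 nodes, 5 edges  {0-q->0 1-p->3 3-q->3 4-q->0 6-q->0}
[2] R1 @ {0↦3, 1↦1, 2↦4, 3↦0}  ⇒  5 nodes, 2 edges  {1-p->3 6-q->0}
normal form: no rule applies after step 2

Answer: 2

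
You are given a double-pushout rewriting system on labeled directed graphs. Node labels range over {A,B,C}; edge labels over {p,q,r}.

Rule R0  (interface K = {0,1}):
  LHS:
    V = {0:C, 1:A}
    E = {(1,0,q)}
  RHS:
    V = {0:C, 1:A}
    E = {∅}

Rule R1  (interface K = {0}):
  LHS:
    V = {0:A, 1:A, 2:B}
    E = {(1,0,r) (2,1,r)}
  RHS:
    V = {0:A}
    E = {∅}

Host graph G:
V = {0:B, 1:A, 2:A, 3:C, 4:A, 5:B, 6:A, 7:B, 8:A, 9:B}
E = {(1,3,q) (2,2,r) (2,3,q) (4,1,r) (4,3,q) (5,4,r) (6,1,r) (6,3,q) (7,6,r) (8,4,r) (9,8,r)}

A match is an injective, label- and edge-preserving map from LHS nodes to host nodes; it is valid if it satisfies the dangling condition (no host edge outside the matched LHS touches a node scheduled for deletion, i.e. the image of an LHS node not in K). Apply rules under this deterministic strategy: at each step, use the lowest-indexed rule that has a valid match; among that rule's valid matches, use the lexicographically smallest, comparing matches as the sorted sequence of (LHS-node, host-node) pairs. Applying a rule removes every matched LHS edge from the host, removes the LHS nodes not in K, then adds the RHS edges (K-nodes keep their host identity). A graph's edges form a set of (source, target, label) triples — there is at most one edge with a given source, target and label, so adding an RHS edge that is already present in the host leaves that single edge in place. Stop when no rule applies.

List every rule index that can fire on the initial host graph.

R0: 4 valid matches — {0↦3, 1↦1}, {0↦3, 1↦2}, {0↦3, 1↦4} (+1 more)
R1: 1 valid match — {0↦4, 1↦8, 2↦9}

Answer: [R0,R1]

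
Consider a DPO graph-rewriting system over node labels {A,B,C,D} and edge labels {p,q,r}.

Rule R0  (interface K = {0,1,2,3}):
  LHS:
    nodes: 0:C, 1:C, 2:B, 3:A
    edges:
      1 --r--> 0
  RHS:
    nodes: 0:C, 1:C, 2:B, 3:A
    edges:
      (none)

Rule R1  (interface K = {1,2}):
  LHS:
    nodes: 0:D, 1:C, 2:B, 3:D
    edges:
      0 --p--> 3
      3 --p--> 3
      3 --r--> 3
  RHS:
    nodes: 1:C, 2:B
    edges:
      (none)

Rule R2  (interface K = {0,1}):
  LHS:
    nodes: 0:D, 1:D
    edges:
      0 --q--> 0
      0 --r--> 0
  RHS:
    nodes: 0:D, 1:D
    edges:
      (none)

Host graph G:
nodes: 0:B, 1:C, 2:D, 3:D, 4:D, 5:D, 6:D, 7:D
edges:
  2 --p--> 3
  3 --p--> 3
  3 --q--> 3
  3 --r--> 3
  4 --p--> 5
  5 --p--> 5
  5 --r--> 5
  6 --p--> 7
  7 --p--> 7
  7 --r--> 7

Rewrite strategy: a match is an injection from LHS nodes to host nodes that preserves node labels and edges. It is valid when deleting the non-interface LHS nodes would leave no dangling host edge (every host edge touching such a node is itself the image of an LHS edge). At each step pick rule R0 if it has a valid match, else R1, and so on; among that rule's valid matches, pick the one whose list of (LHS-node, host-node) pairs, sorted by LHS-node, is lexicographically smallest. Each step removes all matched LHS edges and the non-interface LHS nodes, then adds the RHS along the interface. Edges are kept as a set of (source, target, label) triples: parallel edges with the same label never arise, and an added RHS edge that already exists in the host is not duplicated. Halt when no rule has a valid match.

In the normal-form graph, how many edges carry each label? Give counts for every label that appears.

[0] host  ⇒  8 nodes, 10 edges  {2-p->3 3-p->3 3-q->3 3-r->3 4-p->5 5-p->5 5-r->5 6-p->7 7-p->7 7-r->7}
[1] R1 @ {0↦4, 1↦1, 2↦0, 3↦5}  ⇒  6 nodes, 7 edges  {2-p->3 3-p->3 3-q->3 3-r->3 6-p->7 7-p->7 7-r->7}
[2] R1 @ {0↦6, 1↦1, 2↦0, 3↦7}  ⇒  4 nodes, 4 edges  {2-p->3 3-p->3 3-q->3 3-r->3}
[3] R2 @ {0↦3, 1↦2}  ⇒  4 nodes, 2 edges  {2-p->3 3-p->3}
normal form: no rule applies after step 3
NF edges: [(2, 3, 'p'), (3, 3, 'p')]

Answer: p:2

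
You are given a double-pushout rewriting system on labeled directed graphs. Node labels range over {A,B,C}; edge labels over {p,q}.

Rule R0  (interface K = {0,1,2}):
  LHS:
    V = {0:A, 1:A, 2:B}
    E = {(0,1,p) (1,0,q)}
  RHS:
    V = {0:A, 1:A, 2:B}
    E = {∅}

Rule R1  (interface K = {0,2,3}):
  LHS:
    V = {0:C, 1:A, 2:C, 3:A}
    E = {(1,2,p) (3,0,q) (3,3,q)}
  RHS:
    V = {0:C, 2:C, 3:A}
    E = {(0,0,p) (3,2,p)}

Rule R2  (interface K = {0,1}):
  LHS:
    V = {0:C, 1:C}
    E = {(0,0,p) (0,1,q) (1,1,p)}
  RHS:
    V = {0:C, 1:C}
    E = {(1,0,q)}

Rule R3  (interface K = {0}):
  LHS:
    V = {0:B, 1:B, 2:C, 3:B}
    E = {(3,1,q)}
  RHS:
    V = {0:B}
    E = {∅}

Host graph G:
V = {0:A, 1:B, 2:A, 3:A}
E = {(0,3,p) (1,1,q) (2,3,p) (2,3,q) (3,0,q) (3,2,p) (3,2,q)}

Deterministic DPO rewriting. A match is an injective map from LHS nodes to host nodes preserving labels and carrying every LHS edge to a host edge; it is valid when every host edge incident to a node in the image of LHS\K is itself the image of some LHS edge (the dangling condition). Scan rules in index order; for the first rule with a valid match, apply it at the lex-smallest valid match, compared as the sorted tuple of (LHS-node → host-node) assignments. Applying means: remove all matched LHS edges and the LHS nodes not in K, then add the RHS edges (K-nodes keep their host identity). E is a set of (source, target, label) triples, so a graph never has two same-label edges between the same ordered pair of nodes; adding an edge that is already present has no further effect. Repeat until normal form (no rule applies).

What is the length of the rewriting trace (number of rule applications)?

initial: |V|=4 |E|=7  E = 0-p->3 1-q->1 2-p->3 2-q->3 3-q->0 3-p->2 3-q->2
step 1: apply R0 at {0↦0, 1↦3, 2↦1}  → |V|=4 |E|=5  E = 1-q->1 2-p->3 2-q->3 3-p->2 3-q->2
step 2: apply R0 at {0↦2, 1↦3, 2↦1}  → |V|=4 |E|=3  E = 1-q->1 2-q->3 3-p->2
step 3: apply R0 at {0↦3, 1↦2, 2↦1}  → |V|=4 |E|=1  E = 1-q->1
halt: no rule applies after step 3

Answer: 3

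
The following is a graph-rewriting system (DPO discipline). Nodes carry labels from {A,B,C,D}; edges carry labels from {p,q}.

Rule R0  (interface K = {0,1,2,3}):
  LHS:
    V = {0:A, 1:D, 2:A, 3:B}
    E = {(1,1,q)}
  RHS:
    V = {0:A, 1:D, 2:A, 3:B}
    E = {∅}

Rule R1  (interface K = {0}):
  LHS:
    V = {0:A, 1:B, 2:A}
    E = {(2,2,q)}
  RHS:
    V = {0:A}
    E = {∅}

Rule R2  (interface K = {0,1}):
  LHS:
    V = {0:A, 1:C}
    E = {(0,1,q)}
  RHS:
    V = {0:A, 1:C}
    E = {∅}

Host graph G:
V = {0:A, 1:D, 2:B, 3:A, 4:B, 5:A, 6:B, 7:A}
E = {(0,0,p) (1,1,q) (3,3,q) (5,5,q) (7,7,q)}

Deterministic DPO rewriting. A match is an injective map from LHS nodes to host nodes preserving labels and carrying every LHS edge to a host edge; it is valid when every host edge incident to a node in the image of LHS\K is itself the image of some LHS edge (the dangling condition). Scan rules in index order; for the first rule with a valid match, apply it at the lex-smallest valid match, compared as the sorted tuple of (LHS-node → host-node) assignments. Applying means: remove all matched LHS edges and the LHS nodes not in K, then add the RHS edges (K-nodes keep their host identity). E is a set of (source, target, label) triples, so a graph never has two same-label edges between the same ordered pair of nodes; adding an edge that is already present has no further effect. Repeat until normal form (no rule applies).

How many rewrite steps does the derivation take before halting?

[0] host  ⇒  8 nodes, 5 edges  {0-p->0 1-q->1 3-q->3 5-q->5 7-q->7}
[1] R0 @ {0↦0, 1↦1, 2↦3, 3↦2}  ⇒  8 nodes, 4 edges  {0-p->0 3-q->3 5-q->5 7-q->7}
[2] R1 @ {0↦0, 1↦2, 2↦3}  ⇒  6 nodes, 3 edges  {0-p->0 5-q->5 7-q->7}
[3] R1 @ {0↦0, 1↦4, 2↦5}  ⇒  4 nodes, 2 edges  {0-p->0 7-q->7}
[4] R1 @ {0↦0, 1↦6, 2↦7}  ⇒  2 nodes, 1 edges  {0-p->0}
final graph: no rule applies after step 4

Answer: 4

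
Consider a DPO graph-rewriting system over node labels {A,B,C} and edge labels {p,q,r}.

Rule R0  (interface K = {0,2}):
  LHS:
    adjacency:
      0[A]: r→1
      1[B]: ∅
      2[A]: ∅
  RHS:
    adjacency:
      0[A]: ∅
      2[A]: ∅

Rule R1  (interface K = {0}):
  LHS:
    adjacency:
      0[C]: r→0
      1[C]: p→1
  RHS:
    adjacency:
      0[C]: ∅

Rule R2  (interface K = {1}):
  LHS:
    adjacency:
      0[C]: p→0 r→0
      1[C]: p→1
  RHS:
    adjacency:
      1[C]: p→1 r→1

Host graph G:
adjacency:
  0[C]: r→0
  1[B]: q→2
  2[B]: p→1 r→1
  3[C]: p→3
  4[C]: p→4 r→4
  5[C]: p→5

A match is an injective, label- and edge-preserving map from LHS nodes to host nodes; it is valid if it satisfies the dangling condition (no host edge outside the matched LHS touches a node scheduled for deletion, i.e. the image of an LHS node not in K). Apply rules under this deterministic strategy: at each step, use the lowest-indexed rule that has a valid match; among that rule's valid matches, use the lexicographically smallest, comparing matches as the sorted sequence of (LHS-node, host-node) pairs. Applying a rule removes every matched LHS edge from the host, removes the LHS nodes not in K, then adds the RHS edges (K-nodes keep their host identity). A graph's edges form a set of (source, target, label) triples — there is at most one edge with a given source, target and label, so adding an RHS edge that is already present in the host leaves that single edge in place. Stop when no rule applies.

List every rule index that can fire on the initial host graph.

R0: no valid match — LHS pattern not found
R1: 4 valid matches — {0↦0, 1↦3}, {0↦0, 1↦5}, {0↦4, 1↦3} (+1 more)
R2: 2 valid matches — {0↦4, 1↦3}, {0↦4, 1↦5}

Answer: [R1,R2]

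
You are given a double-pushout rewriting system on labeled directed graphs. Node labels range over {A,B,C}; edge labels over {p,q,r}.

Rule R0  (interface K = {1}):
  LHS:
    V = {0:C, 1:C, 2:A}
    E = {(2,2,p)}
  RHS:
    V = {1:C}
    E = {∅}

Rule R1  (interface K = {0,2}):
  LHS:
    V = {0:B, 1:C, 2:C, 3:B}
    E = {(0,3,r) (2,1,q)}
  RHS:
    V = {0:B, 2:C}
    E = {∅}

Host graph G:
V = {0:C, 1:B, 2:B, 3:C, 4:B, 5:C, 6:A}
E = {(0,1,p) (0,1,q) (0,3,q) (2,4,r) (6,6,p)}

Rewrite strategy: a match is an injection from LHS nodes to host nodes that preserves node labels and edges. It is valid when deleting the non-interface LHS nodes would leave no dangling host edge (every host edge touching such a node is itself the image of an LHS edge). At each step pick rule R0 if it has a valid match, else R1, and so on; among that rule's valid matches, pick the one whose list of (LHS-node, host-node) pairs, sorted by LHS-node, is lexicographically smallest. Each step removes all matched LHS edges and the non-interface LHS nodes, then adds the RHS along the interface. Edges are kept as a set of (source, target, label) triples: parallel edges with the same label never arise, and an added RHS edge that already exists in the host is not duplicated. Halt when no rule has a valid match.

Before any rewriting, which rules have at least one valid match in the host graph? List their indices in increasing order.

Answer: [R0,R1]

Rewrite trace:
R0: 2 valid matches — {0↦5, 1↦0, 2↦6}, {0↦5, 1↦3, 2↦6}
R1: 1 valid match — {0↦2, 1↦3, 2↦0, 3↦4}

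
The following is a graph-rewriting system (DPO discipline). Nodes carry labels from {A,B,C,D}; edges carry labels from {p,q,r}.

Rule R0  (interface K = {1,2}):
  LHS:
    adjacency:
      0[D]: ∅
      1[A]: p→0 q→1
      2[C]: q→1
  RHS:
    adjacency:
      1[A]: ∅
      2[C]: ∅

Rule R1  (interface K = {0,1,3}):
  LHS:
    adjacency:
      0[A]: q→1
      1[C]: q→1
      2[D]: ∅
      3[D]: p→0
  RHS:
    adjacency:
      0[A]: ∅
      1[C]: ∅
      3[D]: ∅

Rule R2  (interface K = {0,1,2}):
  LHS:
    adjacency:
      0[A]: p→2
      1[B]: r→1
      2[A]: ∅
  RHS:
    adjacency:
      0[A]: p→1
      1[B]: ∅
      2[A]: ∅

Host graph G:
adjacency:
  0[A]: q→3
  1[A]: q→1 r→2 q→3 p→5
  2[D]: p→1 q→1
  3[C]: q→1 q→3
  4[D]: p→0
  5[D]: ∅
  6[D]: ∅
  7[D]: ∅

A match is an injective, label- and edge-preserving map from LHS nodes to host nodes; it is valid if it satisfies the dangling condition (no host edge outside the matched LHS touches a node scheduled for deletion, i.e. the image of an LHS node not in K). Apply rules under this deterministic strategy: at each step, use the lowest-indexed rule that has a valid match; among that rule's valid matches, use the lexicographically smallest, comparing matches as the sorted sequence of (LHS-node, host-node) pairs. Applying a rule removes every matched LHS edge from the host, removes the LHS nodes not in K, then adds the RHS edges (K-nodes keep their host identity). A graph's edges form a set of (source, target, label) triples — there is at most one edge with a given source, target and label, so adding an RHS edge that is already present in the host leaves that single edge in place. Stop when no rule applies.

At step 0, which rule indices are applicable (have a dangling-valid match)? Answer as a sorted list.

Answer: [R0,R1]

Rewrite trace:
R0: 1 valid match — {0↦5, 1↦1, 2↦3}
R1: 4 valid matches — {0↦0, 1↦3, 2↦6, 3↦4}, {0↦0, 1↦3, 2↦7, 3↦4}, {0↦1, 1↦3, 2↦6, 3↦2} (+1 more)
R2: no valid match — LHS pattern not found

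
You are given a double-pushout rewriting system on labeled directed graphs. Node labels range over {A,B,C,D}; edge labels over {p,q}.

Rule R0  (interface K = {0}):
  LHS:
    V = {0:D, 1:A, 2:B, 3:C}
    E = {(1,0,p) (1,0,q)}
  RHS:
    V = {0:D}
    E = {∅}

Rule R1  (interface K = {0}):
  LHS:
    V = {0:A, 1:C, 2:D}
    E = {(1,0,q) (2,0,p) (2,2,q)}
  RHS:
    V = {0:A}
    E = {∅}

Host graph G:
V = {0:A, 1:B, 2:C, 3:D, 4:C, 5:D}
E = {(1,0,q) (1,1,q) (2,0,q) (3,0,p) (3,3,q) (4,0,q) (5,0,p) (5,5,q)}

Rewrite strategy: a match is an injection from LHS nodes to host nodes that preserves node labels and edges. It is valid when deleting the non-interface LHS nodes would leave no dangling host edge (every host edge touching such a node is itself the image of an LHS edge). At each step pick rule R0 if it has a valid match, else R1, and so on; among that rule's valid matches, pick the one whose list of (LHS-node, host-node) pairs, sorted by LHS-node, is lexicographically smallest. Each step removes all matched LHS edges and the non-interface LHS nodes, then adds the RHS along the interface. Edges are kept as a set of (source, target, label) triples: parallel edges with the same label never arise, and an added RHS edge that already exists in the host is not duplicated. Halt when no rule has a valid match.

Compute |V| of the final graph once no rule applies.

[0] host  ⇒  6 nodes, 8 edges  {1-q->0 1-q->1 2-q->0 3-p->0 3-q->3 4-q->0 5-p->0 5-q->5}
[1] R1 @ {0↦0, 1↦2, 2↦3}  ⇒  4 nodes, 5 edges  {1-q->0 1-q->1 4-q->0 5-p->0 5-q->5}
[2] R1 @ {0↦0, 1↦4, 2↦5}  ⇒  2 nodes, 2 edges  {1-q->0 1-q->1}
normal form: no rule applies after step 2
NF nodes: {0:A, 1:B}

Answer: 2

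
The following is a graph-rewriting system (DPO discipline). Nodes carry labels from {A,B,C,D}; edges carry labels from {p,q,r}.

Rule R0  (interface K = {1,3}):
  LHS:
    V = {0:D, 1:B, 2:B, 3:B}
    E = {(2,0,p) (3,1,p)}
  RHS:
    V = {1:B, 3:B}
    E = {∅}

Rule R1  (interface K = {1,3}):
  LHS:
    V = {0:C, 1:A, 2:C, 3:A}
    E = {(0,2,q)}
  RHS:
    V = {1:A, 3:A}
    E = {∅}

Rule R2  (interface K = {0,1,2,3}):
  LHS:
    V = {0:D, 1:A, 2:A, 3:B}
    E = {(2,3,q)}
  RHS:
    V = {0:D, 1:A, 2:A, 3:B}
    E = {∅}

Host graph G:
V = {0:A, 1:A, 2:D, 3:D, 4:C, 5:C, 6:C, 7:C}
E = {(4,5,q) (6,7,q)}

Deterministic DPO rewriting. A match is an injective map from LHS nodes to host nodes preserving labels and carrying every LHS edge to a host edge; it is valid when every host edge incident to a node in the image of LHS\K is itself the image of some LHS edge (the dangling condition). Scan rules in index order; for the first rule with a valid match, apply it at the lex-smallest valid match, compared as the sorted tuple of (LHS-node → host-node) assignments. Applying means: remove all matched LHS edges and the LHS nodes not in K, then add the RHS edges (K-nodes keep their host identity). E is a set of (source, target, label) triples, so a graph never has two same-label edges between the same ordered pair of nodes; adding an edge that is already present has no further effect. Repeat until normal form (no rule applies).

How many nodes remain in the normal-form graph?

Answer: 4

Derivation:
start.  V:8 E:2  edges: 4-q->5 6-q->7
1. fire R1 via {0↦4, 1↦0, 2↦5, 3↦1}  →  V:6 E:1  edges: 6-q->7
2. fire R1 via {0↦6, 1↦0, 2↦7, 3↦1}  →  V:4 E:0  edges: ∅
halt: no rule applies after step 2
NF nodes: {0:A, 1:A, 2:D, 3:D}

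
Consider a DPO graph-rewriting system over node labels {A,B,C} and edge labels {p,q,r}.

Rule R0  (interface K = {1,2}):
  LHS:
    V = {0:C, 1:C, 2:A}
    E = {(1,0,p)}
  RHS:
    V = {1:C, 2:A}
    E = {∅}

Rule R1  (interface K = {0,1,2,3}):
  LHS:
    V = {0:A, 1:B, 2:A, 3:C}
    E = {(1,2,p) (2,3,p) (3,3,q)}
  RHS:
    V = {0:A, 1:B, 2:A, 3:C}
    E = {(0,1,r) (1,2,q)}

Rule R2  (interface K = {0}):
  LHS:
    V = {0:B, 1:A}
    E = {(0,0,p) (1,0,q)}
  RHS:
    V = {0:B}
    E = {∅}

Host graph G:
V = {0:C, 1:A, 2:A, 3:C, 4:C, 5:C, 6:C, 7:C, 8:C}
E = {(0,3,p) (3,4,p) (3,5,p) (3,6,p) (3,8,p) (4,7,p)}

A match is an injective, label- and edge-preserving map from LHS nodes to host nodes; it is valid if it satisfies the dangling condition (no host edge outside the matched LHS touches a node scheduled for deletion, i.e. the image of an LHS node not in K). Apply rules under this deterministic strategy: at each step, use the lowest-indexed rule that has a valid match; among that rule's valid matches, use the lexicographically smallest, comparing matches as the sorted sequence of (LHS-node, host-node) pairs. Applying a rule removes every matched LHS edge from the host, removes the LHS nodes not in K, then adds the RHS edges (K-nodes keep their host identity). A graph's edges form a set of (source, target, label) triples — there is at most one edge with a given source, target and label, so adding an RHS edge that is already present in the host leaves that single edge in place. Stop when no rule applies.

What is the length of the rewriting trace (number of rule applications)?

Answer: 6

Steps:
initial: |V|=9 |E|=6  E = 0-p->3 3-p->4 3-p->5 3-p->6 3-p->8 4-p->7
step 1: apply R0 at {0↦5, 1↦3, 2↦1}  → |V|=8 |E|=5  E = 0-p->3 3-p->4 3-p->6 3-p->8 4-p->7
step 2: apply R0 at {0↦6, 1↦3, 2↦1}  → |V|=7 |E|=4  E = 0-p->3 3-p->4 3-p->8 4-p->7
step 3: apply R0 at {0↦7, 1↦4, 2↦1}  → |V|=6 |E|=3  E = 0-p->3 3-p->4 3-p->8
step 4: apply R0 at {0↦4, 1↦3, 2↦1}  → |V|=5 |E|=2  E = 0-p->3 3-p->8
step 5: apply R0 at {0↦8, 1↦3, 2↦1}  → |V|=4 |E|=1  E = 0-p->3
step 6: apply R0 at {0↦3, 1↦0, 2↦1}  → |V|=3 |E|=0  E = ∅
final graph: no rule applies after step 6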